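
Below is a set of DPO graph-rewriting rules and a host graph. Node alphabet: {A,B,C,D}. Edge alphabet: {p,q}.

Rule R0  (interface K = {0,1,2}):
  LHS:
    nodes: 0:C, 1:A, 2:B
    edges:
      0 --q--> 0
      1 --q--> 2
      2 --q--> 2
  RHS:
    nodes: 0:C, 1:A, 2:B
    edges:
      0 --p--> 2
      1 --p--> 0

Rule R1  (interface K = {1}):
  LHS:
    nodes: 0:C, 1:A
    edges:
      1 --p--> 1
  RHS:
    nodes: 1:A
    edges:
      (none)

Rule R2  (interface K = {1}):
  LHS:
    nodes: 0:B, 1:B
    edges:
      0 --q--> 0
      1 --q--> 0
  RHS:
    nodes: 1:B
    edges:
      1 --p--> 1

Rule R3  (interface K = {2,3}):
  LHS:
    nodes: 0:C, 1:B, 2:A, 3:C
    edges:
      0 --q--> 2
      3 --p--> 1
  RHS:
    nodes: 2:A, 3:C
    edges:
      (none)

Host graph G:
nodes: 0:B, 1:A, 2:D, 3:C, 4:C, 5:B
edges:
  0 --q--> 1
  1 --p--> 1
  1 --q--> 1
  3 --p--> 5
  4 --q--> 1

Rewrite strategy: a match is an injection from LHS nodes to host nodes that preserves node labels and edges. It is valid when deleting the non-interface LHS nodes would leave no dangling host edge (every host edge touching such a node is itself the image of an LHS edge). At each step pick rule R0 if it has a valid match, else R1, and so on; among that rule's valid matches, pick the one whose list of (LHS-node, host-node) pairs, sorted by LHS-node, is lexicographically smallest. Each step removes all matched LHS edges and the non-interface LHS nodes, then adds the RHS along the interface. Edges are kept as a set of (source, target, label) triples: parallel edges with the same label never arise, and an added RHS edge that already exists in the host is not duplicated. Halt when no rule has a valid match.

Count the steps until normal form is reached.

[0] host  ⇒  6 nodes, 5 edges  {0-q->1 1-p->1 1-q->1 3-p->5 4-q->1}
[1] R3 @ {0↦4, 1↦5, 2↦1, 3↦3}  ⇒  4 nodes, 3 edges  {0-q->1 1-p->1 1-q->1}
[2] R1 @ {0↦3, 1↦1}  ⇒  3 nodes, 2 edges  {0-q->1 1-q->1}
halt: no rule applies after step 2

Answer: 2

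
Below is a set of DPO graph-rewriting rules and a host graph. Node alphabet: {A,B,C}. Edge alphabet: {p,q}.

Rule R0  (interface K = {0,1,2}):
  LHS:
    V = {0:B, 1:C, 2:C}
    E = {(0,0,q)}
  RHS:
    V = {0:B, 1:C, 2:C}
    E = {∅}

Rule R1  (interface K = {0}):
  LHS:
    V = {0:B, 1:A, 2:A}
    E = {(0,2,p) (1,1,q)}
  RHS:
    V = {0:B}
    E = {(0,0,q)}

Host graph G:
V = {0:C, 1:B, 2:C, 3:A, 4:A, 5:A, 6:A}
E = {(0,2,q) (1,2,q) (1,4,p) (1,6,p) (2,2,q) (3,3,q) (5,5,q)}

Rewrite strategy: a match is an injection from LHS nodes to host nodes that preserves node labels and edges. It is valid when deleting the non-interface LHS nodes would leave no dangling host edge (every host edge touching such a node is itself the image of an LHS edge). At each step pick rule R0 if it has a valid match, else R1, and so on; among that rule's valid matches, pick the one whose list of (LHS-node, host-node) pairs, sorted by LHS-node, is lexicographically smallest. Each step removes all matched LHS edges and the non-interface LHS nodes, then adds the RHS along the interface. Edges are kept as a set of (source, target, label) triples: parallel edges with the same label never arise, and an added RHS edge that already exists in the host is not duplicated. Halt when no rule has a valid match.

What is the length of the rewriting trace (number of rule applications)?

Answer: 4

Steps:
initial: |V|=7 |E|=7  E = 0-q->2 1-q->2 1-p->4 1-p->6 2-q->2 3-q->3 5-q->5
step 1: apply R1 at {0↦1, 1↦3, 2↦4}  → |V|=5 |E|=6  E = 0-q->2 1-q->1 1-q->2 1-p->6 2-q->2 5-q->5
step 2: apply R0 at {0↦1, 1↦0, 2↦2}  → |V|=5 |E|=5  E = 0-q->2 1-q->2 1-p->6 2-q->2 5-q->5
step 3: apply R1 at {0↦1, 1↦5, 2↦6}  → |V|=3 |E|=4  E = 0-q->2 1-q->1 1-q->2 2-q->2
step 4: apply R0 at {0↦1, 1↦0, 2↦2}  → |V|=3 |E|=3  E = 0-q->2 1-q->2 2-q->2
normal form: no rule applies after step 4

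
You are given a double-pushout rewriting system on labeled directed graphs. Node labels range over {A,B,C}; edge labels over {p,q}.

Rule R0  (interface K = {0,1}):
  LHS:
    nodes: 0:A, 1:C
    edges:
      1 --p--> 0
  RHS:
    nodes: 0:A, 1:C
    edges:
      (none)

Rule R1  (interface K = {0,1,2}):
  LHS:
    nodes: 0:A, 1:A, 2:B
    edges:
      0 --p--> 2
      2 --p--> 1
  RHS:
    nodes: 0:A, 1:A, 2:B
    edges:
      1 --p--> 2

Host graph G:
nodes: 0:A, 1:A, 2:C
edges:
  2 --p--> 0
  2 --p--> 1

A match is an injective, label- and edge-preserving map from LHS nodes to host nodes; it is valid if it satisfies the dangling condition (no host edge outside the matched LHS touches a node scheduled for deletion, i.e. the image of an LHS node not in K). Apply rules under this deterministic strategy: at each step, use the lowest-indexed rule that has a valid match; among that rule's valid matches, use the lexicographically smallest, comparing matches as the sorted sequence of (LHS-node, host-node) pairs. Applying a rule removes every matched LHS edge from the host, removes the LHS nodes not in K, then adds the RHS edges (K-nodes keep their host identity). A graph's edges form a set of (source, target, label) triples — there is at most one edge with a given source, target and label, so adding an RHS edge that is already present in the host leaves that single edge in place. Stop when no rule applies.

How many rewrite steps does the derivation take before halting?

Answer: 2

Rewrite trace:
[0] host  ⇒  3 nodes, 2 edges  {2-p->0 2-p->1}
[1] R0 @ {0↦0, 1↦2}  ⇒  3 nodes, 1 edges  {2-p->1}
[2] R0 @ {0↦1, 1↦2}  ⇒  3 nodes, 0 edges  {∅}
normal form: no rule applies after step 2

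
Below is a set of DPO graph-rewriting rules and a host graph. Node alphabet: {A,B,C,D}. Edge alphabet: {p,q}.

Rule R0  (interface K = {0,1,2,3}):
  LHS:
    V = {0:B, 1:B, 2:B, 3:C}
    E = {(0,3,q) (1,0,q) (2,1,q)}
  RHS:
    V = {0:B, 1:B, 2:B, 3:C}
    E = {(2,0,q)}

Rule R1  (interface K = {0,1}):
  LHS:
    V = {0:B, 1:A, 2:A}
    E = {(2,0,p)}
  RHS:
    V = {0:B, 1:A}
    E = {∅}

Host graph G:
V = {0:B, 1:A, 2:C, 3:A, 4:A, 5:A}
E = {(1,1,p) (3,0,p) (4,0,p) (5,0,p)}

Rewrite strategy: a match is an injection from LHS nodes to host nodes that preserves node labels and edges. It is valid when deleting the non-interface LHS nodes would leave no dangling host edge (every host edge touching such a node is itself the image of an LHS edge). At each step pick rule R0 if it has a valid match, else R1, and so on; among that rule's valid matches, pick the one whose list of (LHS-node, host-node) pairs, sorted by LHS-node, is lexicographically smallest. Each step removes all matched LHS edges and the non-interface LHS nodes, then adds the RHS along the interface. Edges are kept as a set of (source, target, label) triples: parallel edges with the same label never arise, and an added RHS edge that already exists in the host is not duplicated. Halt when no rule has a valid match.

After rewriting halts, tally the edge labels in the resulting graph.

[0] host  ⇒  6 nodes, 4 edges  {1-p->1 3-p->0 4-p->0 5-p->0}
[1] R1 @ {0↦0, 1↦1, 2↦3}  ⇒  5 nodes, 3 edges  {1-p->1 4-p->0 5-p->0}
[2] R1 @ {0↦0, 1↦1, 2↦4}  ⇒  4 nodes, 2 edges  {1-p->1 5-p->0}
[3] R1 @ {0↦0, 1↦1, 2↦5}  ⇒  3 nodes, 1 edges  {1-p->1}
normal form: no rule applies after step 3
NF edges: [(1, 1, 'p')]

Answer: p:1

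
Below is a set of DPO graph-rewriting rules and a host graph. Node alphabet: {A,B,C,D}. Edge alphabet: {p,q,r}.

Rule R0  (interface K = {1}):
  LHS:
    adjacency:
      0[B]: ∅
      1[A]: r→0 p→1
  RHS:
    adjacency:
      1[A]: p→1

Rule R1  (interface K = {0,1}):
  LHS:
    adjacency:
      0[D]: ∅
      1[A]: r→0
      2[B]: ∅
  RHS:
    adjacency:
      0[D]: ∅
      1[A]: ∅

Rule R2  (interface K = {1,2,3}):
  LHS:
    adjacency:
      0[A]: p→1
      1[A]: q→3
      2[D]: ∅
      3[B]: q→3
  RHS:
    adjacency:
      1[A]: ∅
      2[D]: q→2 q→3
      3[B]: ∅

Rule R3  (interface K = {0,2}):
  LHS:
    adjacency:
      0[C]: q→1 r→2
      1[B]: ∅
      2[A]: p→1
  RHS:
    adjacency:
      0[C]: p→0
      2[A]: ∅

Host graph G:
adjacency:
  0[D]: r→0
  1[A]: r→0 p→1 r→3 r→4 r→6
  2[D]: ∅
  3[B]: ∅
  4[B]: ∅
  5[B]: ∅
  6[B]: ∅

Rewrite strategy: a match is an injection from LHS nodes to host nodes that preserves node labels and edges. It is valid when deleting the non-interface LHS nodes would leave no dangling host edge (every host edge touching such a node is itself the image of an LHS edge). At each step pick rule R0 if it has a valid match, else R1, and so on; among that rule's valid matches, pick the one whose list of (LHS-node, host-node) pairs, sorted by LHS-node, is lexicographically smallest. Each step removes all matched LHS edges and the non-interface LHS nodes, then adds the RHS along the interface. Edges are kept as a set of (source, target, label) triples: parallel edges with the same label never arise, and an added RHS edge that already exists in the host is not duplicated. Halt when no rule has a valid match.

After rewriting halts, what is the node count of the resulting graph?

initial: |V|=7 |E|=6  E = 0-r->0 1-r->0 1-p->1 1-r->3 1-r->4 1-r->6
step 1: apply R0 at {0↦3, 1↦1}  → |V|=6 |E|=5  E = 0-r->0 1-r->0 1-p->1 1-r->4 1-r->6
step 2: apply R0 at {0↦4, 1↦1}  → |V|=5 |E|=4  E = 0-r->0 1-r->0 1-p->1 1-r->6
step 3: apply R0 at {0↦6, 1↦1}  → |V|=4 |E|=3  E = 0-r->0 1-r->0 1-p->1
step 4: apply R1 at {0↦0, 1↦1, 2↦5}  → |V|=3 |E|=2  E = 0-r->0 1-p->1
final graph: no rule applies after step 4
NF nodes: {0:D, 1:A, 2:D}

Answer: 3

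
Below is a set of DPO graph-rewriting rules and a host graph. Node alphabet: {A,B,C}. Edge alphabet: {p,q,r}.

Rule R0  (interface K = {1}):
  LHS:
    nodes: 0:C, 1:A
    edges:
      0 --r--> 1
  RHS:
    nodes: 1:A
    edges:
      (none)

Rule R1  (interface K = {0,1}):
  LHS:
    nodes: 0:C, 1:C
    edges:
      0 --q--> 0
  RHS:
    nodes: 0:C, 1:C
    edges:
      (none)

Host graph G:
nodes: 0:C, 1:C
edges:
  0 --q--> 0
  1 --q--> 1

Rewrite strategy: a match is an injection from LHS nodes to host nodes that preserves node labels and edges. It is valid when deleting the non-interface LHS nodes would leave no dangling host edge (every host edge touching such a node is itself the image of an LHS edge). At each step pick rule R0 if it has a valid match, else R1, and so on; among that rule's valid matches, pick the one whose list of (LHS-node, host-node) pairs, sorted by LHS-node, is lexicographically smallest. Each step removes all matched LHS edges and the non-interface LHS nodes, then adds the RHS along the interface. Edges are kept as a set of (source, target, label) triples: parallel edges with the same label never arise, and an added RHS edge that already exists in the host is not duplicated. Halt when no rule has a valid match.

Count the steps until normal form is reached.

initial: |V|=2 |E|=2  E = 0-q->0 1-q->1
step 1: apply R1 at {0↦0, 1↦1}  → |V|=2 |E|=1  E = 1-q->1
step 2: apply R1 at {0↦1, 1↦0}  → |V|=2 |E|=0  E = ∅
normal form: no rule applies after step 2

Answer: 2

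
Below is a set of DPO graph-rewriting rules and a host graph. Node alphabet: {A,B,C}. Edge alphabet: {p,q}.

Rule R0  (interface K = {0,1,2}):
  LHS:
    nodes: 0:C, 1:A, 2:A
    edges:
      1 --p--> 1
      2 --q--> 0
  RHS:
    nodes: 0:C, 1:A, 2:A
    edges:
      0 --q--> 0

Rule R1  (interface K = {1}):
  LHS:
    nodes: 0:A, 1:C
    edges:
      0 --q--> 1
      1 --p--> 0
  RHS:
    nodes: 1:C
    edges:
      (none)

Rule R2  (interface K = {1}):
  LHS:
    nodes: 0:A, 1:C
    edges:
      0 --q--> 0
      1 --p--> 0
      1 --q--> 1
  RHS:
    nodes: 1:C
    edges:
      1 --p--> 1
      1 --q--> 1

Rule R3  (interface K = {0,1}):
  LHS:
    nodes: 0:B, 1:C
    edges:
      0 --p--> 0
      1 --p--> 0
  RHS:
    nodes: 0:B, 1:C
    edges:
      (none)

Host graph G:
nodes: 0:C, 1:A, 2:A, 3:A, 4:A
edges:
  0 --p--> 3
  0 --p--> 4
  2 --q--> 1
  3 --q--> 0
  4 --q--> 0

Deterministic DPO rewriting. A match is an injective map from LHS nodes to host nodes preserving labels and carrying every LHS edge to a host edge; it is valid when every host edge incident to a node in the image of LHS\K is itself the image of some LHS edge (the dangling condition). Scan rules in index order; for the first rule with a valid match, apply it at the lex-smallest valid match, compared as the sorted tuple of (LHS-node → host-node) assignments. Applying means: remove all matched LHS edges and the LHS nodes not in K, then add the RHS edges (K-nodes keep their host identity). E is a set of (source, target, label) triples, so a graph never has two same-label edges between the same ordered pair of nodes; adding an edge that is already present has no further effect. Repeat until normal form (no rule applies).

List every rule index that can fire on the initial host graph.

R0: no valid match — LHS pattern not found
R1: 2 valid matches — {0↦3, 1↦0}, {0↦4, 1↦0}
R2: no valid match — LHS pattern not found
R3: no valid match — LHS pattern not found

Answer: [R1]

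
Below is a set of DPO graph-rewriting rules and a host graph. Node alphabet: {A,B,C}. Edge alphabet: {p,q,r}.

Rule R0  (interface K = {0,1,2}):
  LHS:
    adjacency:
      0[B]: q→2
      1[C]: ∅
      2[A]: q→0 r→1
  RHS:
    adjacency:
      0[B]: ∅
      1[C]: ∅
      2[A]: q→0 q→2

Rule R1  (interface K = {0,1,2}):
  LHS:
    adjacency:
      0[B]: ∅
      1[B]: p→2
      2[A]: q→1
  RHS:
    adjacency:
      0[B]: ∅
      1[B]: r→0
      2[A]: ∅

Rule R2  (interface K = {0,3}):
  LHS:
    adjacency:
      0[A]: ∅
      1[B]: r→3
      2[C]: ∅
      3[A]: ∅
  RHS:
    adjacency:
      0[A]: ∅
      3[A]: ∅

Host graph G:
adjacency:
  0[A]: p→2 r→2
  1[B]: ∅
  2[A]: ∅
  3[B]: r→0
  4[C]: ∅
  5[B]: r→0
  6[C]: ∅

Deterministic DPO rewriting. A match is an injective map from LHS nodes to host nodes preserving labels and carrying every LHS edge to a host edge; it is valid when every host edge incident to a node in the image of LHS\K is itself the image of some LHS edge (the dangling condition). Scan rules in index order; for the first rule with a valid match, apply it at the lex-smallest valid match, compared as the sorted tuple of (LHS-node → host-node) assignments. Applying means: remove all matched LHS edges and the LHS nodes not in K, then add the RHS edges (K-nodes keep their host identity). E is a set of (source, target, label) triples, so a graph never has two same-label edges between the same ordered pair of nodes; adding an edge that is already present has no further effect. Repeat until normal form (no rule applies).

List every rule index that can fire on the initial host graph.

R0: no valid match — LHS pattern not found
R1: no valid match — LHS pattern not found
R2: 4 valid matches — {0↦2, 1↦3, 2↦4, 3↦0}, {0↦2, 1↦3, 2↦6, 3↦0}, {0↦2, 1↦5, 2↦4, 3↦0} (+1 more)

Answer: [R2]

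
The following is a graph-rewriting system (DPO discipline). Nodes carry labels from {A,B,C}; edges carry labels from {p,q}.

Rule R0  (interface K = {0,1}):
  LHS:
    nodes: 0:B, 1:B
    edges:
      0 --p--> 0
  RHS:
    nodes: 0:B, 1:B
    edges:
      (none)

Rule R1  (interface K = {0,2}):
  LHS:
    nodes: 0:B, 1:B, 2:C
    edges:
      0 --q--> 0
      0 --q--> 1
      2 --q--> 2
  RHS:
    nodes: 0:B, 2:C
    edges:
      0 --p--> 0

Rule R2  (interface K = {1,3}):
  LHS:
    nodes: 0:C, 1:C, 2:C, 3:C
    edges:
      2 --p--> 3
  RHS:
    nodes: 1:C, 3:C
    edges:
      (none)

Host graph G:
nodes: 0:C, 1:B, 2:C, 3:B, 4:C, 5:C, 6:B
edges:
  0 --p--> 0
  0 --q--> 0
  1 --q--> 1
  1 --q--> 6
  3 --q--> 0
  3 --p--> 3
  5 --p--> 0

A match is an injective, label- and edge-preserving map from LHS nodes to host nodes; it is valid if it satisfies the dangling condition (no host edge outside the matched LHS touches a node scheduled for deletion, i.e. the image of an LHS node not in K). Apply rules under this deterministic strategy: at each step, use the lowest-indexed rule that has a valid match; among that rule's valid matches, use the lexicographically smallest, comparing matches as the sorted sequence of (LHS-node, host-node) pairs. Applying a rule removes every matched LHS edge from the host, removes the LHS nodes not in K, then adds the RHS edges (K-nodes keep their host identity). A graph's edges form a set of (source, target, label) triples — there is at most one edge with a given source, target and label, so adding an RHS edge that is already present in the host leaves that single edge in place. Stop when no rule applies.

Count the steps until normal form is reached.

start.  V:7 E:7  edges: 0-p->0 0-q->0 1-q->1 1-q->6 3-q->0 3-p->3 5-p->0
1. fire R0 via {0↦3, 1↦1}  →  V:7 E:6  edges: 0-p->0 0-q->0 1-q->1 1-q->6 3-q->0 5-p->0
2. fire R1 via {0↦1, 1↦6, 2↦0}  →  V:6 E:4  edges: 0-p->0 1-p->1 3-q->0 5-p->0
3. fire R0 via {0↦1, 1↦3}  →  V:6 E:3  edges: 0-p->0 3-q->0 5-p->0
4. fire R2 via {0↦2, 1↦4, 2↦5, 3↦0}  →  V:4 E:2  edges: 0-p->0 3-q->0
halt: no rule applies after step 4

Answer: 4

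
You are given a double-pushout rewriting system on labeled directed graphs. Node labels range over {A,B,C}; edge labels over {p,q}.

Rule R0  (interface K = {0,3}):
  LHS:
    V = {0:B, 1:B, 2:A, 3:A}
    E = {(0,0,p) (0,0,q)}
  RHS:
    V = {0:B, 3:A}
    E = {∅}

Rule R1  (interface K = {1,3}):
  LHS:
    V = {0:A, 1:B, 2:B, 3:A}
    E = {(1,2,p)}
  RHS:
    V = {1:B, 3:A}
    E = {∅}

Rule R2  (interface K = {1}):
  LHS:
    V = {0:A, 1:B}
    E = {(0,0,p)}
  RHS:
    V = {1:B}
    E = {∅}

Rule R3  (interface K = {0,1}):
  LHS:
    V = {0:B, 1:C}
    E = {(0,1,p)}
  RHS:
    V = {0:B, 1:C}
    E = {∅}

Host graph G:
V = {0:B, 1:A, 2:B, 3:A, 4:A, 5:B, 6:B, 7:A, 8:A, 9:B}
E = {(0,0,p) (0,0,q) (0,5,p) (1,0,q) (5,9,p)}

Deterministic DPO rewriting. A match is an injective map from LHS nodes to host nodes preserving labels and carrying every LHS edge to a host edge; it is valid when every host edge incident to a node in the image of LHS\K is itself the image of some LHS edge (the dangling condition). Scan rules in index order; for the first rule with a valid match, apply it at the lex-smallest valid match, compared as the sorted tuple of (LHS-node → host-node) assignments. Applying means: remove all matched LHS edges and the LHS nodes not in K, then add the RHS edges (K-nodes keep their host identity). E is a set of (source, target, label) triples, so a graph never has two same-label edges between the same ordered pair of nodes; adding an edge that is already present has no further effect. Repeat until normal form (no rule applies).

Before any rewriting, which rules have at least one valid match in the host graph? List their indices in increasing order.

R0: 32 valid matches — {0↦0, 1↦2, 2↦3, 3↦1}, {0↦0, 1↦2, 2↦3, 3↦4}, {0↦0, 1↦2, 2↦3, 3↦7} (+29 more)
R1: 16 valid matches — {0↦3, 1↦5, 2↦9, 3↦1}, {0↦3, 1↦5, 2↦9, 3↦4}, {0↦3, 1↦5, 2↦9, 3↦7} (+13 more)
R2: no valid match — LHS pattern not found
R3: no valid match — LHS pattern not found

Answer: [R0,R1]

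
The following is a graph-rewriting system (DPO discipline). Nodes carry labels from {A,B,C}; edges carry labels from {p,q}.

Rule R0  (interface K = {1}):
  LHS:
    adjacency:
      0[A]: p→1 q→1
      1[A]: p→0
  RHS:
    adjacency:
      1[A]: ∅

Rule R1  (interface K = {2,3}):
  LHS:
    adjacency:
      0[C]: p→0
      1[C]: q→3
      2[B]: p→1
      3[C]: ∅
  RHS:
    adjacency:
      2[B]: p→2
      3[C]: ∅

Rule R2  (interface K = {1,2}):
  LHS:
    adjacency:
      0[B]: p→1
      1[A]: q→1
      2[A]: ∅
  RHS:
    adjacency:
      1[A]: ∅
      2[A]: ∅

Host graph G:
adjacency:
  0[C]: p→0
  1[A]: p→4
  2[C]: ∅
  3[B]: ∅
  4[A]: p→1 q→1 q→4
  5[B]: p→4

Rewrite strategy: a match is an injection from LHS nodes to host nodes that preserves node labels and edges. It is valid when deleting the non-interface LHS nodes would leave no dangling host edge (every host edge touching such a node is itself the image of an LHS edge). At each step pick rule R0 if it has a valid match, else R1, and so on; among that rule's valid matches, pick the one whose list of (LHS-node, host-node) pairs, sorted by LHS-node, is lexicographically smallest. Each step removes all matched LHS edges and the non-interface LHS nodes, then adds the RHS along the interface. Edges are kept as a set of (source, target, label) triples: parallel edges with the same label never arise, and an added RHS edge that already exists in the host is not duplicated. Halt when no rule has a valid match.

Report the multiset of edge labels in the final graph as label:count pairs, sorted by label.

Answer: p:1

Steps:
[0] host  ⇒  6 nodes, 6 edges  {0-p->0 1-p->4 4-p->1 4-q->1 4-q->4 5-p->4}
[1] R2 @ {0↦5, 1↦4, 2↦1}  ⇒  5 nodes, 4 edges  {0-p->0 1-p->4 4-p->1 4-q->1}
[2] R0 @ {0↦4, 1↦1}  ⇒  4 nodes, 1 edges  {0-p->0}
final graph: no rule applies after step 2
NF edges: [(0, 0, 'p')]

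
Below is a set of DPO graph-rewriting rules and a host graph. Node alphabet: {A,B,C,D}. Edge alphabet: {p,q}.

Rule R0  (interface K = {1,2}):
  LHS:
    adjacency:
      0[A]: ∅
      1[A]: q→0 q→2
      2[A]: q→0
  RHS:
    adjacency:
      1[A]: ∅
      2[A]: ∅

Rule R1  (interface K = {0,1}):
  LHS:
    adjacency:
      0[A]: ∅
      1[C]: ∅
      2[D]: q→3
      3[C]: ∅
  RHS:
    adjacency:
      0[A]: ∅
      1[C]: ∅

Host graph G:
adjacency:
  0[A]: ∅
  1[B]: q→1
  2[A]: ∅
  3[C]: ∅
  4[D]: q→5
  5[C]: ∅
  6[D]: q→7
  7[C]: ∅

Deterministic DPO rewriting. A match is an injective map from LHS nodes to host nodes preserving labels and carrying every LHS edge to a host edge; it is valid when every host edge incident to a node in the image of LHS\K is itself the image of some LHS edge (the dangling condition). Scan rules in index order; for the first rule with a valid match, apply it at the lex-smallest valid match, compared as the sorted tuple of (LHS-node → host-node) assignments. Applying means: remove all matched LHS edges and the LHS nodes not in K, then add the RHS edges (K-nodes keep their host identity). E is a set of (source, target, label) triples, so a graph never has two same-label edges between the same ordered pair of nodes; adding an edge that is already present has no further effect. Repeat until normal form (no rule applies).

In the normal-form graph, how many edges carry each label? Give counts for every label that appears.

start.  V:8 E:3  edges: 1-q->1 4-q->5 6-q->7
1. fire R1 via {0↦0, 1↦3, 2↦4, 3↦5}  →  V:6 E:2  edges: 1-q->1 6-q->7
2. fire R1 via {0↦0, 1↦3, 2↦6, 3↦7}  →  V:4 E:1  edges: 1-q->1
halt: no rule applies after step 2
NF edges: [(1, 1, 'q')]

Answer: q:1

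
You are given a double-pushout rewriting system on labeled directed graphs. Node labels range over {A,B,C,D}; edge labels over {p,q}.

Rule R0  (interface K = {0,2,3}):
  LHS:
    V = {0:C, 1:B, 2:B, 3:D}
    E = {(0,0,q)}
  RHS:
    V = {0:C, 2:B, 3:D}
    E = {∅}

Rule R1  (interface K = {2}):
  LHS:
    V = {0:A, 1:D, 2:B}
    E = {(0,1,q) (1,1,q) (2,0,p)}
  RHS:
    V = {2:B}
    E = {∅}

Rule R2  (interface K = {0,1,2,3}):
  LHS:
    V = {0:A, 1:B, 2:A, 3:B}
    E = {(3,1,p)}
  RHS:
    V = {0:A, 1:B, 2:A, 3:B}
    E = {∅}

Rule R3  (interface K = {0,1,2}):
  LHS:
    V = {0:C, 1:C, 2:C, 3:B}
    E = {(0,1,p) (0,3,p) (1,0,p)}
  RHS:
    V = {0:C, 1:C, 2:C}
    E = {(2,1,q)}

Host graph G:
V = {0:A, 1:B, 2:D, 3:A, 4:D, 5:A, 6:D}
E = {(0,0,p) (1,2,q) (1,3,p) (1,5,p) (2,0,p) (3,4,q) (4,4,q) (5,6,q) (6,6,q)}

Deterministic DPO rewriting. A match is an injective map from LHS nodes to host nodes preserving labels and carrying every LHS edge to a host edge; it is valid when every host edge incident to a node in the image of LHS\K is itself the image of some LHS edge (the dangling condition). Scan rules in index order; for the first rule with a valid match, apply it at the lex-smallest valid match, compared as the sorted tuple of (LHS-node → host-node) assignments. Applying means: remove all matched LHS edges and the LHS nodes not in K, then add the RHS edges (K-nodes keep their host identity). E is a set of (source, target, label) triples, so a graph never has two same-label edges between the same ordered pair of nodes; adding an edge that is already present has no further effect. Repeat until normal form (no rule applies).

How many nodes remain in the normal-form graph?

start.  V:7 E:9  edges: 0-p->0 1-q->2 1-p->3 1-p->5 2-p->0 3-q->4 4-q->4 5-q->6 6-q->6
1. fire R1 via {0↦3, 1↦4, 2↦1}  →  V:5 E:6  edges: 0-p->0 1-q->2 1-p->5 2-p->0 5-q->6 6-q->6
2. fire R1 via {0↦5, 1↦6, 2↦1}  →  V:3 E:3  edges: 0-p->0 1-q->2 2-p->0
halt: no rule applies after step 2
NF nodes: {0:A, 1:B, 2:D}

Answer: 3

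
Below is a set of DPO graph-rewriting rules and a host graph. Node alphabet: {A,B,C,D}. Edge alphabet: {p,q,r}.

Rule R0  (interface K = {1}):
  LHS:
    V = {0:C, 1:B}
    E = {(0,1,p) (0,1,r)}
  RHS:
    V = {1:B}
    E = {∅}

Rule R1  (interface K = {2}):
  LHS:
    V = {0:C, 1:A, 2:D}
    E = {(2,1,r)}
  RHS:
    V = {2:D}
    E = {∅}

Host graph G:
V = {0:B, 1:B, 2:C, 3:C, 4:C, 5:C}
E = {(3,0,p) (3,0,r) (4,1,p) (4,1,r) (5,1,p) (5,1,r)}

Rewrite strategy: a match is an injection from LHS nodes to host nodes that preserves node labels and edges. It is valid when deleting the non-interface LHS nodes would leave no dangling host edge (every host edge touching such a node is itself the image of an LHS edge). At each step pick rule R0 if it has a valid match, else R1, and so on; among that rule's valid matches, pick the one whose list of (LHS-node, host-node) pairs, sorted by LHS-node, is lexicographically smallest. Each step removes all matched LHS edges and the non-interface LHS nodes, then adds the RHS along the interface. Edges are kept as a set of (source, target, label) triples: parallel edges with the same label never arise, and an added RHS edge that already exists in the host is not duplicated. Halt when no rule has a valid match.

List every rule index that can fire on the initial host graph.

Answer: [R0]

Derivation:
R0: 3 valid matches — {0↦3, 1↦0}, {0↦4, 1↦1}, {0↦5, 1↦1}
R1: no valid match — LHS pattern not found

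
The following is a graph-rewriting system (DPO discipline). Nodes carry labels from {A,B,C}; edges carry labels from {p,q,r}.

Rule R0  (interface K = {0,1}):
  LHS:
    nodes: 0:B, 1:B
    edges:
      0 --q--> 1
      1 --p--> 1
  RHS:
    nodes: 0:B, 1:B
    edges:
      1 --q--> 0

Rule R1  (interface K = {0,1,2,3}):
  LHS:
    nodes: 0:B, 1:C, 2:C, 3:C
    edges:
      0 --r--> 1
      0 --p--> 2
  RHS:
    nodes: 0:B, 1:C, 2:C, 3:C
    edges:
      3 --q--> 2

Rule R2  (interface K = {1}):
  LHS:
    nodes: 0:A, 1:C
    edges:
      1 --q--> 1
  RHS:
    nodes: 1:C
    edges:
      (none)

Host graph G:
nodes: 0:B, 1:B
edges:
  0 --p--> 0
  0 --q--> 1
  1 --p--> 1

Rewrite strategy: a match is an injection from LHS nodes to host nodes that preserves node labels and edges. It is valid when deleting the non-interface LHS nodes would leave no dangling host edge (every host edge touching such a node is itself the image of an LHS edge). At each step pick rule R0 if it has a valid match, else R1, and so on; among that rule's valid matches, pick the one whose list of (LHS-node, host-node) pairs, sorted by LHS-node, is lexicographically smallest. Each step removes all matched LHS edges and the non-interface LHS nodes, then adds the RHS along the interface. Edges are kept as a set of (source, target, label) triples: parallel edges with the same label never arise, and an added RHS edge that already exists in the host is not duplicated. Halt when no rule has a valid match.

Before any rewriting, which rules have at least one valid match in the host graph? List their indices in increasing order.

Answer: [R0]

Steps:
R0: 1 valid match — {0↦0, 1↦1}
R1: no valid match — LHS pattern not found
R2: no valid match — LHS pattern not found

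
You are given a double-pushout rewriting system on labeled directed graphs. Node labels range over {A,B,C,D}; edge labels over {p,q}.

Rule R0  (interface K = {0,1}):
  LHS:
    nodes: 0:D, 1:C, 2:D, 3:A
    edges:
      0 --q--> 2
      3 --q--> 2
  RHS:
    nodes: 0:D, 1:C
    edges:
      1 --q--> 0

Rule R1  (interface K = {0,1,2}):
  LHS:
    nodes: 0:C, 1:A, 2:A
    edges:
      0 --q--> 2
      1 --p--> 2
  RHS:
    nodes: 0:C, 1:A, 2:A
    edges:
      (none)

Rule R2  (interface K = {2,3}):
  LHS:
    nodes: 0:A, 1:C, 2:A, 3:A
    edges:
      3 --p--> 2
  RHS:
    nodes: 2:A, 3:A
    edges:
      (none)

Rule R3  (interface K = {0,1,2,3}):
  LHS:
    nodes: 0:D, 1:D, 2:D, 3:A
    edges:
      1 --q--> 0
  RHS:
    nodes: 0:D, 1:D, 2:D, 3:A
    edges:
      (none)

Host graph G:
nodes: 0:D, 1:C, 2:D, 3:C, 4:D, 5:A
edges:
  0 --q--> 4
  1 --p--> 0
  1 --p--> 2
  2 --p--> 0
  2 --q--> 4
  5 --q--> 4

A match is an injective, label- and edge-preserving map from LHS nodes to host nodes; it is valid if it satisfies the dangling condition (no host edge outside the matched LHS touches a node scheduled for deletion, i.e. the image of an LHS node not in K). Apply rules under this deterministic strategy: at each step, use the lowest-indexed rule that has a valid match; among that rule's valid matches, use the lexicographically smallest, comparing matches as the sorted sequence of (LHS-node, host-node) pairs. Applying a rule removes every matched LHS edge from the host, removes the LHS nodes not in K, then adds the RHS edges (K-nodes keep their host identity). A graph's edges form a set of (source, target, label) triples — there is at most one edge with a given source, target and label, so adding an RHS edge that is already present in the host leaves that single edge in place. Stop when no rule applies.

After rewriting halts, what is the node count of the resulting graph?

Answer: 4

Rewrite trace:
initial: |V|=6 |E|=6  E = 0-q->4 1-p->0 1-p->2 2-p->0 2-q->4 5-q->4
step 1: apply R3 at {0↦4, 1↦0, 2↦2, 3↦5}  → |V|=6 |E|=5  E = 1-p->0 1-p->2 2-p->0 2-q->4 5-q->4
step 2: apply R0 at {0↦2, 1↦1, 2↦4, 3↦5}  → |V|=4 |E|=4  E = 1-p->0 1-p->2 1-q->2 2-p->0
final graph: no rule applies after step 2
NF nodes: {0:D, 1:C, 2:D, 3:C}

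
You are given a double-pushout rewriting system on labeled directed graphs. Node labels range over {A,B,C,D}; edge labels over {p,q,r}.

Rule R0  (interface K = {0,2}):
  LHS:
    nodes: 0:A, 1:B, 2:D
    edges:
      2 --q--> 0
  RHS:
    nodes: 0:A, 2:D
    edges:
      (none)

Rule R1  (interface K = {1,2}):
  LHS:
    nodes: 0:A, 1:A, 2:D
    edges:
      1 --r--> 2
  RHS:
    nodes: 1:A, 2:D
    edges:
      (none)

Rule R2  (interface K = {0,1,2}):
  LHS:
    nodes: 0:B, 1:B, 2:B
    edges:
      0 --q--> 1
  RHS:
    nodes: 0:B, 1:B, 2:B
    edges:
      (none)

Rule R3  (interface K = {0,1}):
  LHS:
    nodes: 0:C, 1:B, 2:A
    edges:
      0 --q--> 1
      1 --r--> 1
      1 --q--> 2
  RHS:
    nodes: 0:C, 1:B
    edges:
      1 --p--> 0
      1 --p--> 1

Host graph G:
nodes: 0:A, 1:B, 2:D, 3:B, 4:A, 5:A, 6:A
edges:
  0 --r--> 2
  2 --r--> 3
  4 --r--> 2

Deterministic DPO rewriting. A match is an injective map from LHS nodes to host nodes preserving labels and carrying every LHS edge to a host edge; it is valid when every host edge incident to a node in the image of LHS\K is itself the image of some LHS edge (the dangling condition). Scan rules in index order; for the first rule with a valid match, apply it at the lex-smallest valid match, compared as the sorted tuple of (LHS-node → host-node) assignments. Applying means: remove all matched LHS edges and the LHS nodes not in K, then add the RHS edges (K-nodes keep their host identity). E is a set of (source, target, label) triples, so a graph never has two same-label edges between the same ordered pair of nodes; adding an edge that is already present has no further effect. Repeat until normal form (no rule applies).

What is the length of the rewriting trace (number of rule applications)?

[0] host  ⇒  7 nodes, 3 edges  {0-r->2 2-r->3 4-r->2}
[1] R1 @ {0↦5, 1↦0, 2↦2}  ⇒  6 nodes, 2 edges  {2-r->3 4-r->2}
[2] R1 @ {0↦0, 1↦4, 2↦2}  ⇒  5 nodes, 1 edges  {2-r->3}
normal form: no rule applies after step 2

Answer: 2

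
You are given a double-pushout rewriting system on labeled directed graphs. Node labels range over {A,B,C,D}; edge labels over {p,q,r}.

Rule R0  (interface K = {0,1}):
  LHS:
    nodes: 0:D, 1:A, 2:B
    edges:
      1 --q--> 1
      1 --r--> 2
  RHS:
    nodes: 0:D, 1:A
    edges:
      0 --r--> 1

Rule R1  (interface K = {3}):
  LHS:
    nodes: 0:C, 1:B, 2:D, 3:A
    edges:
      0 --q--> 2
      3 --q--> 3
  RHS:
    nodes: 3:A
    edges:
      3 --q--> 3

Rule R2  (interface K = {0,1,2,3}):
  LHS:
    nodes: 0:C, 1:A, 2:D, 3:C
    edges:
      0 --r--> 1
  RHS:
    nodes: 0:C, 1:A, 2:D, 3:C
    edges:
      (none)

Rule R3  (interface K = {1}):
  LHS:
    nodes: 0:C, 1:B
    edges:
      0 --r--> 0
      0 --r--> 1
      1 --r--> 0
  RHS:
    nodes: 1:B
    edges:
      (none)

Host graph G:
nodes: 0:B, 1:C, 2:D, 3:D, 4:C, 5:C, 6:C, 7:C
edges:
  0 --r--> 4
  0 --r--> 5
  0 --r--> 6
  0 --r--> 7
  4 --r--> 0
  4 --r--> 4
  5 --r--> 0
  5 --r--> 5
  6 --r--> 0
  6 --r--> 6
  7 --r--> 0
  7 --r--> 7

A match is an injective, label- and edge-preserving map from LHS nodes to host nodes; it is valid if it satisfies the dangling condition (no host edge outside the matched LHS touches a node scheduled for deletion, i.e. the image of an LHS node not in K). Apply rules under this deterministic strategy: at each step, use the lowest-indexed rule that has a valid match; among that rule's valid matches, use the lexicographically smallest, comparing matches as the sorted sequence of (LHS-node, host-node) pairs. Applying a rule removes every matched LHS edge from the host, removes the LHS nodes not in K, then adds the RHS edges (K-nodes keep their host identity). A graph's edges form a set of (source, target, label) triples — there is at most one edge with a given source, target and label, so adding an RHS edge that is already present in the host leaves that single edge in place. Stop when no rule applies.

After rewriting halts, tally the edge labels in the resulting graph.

[0] host  ⇒  8 nodes, 12 edges  {0-r->4 0-r->5 0-r->6 0-r->7 4-r->0 4-r->4 5-r->0 5-r->5 6-r->0 6-r->6 7-r->0 7-r->7}
[1] R3 @ {0↦4, 1↦0}  ⇒  7 nodes, 9 edges  {0-r->5 0-r->6 0-r->7 5-r->0 5-r->5 6-r->0 6-r->6 7-r->0 7-r->7}
[2] R3 @ {0↦5, 1↦0}  ⇒  6 nodes, 6 edges  {0-r->6 0-r->7 6-r->0 6-r->6 7-r->0 7-r->7}
[3] R3 @ {0↦6, 1↦0}  ⇒  5 nodes, 3 edges  {0-r->7 7-r->0 7-r->7}
[4] R3 @ {0↦7, 1↦0}  ⇒  4 nodes, 0 edges  {∅}
halt: no rule applies after step 4
NF edges: []

Answer: (no edges)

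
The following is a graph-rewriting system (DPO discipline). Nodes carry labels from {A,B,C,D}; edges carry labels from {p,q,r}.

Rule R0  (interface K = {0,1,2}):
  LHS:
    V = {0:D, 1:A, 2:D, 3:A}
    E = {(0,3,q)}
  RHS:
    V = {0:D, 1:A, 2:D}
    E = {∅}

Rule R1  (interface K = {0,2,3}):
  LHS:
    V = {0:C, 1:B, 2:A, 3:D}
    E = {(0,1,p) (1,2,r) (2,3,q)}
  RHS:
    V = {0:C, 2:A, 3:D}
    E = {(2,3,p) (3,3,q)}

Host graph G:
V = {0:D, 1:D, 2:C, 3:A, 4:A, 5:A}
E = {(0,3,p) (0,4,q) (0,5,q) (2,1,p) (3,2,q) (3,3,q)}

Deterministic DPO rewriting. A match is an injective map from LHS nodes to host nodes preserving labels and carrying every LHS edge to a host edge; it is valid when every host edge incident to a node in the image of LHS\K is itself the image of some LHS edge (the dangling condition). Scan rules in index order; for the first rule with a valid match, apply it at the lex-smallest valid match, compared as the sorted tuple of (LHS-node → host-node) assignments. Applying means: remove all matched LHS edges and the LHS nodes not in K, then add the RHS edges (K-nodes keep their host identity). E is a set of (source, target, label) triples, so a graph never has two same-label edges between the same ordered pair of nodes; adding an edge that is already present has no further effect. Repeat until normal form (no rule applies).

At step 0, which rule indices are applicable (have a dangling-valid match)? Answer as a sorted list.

R0: 4 valid matches — {0↦0, 1↦3, 2↦1, 3↦4}, {0↦0, 1↦3, 2↦1, 3↦5}, {0↦0, 1↦4, 2↦1, 3↦5} (+1 more)
R1: no valid match — LHS pattern not found

Answer: [R0]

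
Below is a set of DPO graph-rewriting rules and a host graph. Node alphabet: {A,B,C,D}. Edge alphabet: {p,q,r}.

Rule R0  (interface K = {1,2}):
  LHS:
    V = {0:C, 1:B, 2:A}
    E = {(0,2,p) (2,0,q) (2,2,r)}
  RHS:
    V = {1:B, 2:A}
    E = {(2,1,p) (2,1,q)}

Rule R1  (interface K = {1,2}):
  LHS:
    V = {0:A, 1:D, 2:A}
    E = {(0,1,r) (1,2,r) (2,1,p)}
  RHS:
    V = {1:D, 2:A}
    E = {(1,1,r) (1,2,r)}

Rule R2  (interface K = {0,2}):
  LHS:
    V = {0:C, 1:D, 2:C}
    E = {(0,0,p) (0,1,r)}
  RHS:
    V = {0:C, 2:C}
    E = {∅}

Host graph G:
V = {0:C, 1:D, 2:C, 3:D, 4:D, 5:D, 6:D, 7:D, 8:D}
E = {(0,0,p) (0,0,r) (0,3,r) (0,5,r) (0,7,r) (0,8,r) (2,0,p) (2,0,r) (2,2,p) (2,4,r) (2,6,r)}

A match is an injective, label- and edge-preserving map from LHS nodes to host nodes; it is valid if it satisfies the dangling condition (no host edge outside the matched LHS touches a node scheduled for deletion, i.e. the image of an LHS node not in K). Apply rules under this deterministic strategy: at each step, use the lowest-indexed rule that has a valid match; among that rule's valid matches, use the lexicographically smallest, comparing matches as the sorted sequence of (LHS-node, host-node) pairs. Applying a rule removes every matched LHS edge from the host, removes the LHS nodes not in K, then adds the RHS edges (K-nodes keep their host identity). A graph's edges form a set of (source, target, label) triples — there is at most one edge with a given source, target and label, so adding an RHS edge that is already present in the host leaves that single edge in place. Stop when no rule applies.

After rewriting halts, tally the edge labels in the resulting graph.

start.  V:9 E:11  edges: 0-p->0 0-r->0 0-r->3 0-r->5 0-r->7 0-r->8 2-p->0 2-r->0 2-p->2 2-r->4 2-r->6
1. fire R2 via {0↦0, 1↦3, 2↦2}  →  V:8 E:9  edges: 0-r->0 0-r->5 0-r->7 0-r->8 2-p->0 2-r->0 2-p->2 2-r->4 2-r->6
2. fire R2 via {0↦2, 1↦4, 2↦0}  →  V:7 E:7  edges: 0-r->0 0-r->5 0-r->7 0-r->8 2-p->0 2-r->0 2-r->6
final graph: no rule applies after step 2
NF edges: [(0, 0, 'r'), (0, 5, 'r'), (0, 7, 'r'), (0, 8, 'r'), (2, 0, 'p'), (2, 0, 'r'), (2, 6, 'r')]

Answer: p:1 r:6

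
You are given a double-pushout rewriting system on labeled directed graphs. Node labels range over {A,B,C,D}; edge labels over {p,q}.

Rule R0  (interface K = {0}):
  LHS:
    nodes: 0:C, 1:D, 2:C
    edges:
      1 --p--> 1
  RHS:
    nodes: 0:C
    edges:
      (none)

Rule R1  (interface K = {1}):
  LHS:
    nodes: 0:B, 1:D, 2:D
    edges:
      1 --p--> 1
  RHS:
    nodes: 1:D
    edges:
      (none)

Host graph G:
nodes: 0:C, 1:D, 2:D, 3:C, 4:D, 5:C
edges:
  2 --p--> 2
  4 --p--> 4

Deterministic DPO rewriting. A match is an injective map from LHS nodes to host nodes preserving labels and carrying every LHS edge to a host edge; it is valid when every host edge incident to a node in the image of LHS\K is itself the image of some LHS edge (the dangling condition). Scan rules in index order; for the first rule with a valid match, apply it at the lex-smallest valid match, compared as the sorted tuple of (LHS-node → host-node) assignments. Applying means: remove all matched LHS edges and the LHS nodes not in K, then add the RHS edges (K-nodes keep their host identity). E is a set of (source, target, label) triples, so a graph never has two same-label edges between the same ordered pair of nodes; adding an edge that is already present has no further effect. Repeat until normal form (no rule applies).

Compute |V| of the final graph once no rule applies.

Answer: 2

Steps:
start.  V:6 E:2  edges: 2-p->2 4-p->4
1. fire R0 via {0↦0, 1↦2, 2↦3}  →  V:4 E:1  edges: 4-p->4
2. fire R0 via {0↦0, 1↦4, 2↦5}  →  V:2 E:0  edges: ∅
halt: no rule applies after step 2
NF nodes: {0:C, 1:D}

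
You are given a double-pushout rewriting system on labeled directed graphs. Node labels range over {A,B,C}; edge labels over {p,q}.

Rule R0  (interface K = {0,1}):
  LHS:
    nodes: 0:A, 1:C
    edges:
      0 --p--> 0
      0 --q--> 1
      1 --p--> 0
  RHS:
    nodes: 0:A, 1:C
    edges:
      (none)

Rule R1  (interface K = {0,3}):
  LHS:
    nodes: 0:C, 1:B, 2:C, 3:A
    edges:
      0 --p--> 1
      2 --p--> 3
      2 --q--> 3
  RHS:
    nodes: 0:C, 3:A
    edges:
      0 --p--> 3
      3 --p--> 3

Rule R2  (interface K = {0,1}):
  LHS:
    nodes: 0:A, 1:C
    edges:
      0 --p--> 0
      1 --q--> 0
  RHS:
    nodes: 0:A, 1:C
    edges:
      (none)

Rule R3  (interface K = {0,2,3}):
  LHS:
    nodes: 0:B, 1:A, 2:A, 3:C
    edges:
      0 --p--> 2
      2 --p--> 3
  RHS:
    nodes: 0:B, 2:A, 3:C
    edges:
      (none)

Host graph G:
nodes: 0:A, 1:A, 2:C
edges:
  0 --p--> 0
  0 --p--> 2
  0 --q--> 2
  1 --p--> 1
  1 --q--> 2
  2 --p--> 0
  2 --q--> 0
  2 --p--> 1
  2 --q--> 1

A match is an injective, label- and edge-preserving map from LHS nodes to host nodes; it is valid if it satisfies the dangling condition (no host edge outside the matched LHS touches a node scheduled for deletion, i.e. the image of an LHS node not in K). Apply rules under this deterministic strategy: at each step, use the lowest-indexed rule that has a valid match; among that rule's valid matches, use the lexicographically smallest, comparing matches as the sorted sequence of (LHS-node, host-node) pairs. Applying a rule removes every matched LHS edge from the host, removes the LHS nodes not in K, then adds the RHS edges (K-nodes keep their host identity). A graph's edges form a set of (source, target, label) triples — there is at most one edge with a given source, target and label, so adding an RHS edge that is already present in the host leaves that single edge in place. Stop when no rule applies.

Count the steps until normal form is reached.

start.  V:3 E:9  edges: 0-p->0 0-p->2 0-q->2 1-p->1 1-q->2 2-p->0 2-q->0 2-p->1 2-q->1
1. fire R0 via {0↦0, 1↦2}  →  V:3 E:6  edges: 0-p->2 1-p->1 1-q->2 2-q->0 2-p->1 2-q->1
2. fire R0 via {0↦1, 1↦2}  →  V:3 E:3  edges: 0-p->2 2-q->0 2-q->1
normal form: no rule applies after step 2

Answer: 2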